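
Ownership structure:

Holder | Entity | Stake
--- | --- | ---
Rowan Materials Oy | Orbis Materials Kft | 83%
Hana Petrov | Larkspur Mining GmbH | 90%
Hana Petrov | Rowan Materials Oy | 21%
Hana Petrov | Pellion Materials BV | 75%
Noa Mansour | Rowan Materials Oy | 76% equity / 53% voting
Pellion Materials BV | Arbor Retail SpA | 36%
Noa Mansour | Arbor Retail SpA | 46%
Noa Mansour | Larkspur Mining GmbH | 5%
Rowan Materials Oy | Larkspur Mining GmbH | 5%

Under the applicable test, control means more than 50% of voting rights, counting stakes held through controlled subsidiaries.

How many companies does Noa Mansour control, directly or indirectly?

2

Noa holds 53% of Rowan, so Noa controls Rowan.
Rowan holds 83% of Orbis, so Noa controls Orbis.
No other company's threshold is met.
Noa controls 2 companies.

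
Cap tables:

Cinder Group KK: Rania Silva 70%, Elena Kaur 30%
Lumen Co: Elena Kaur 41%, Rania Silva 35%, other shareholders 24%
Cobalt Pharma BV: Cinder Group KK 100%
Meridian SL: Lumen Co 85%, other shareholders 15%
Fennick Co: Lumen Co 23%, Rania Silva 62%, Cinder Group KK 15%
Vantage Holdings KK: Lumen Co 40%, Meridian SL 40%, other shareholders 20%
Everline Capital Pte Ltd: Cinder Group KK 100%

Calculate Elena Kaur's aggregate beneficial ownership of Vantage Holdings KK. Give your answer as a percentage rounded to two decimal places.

Elena reaches Vantage along 2 paths.
Via Lumen: 41% × 40% = 16.4%.
Via Lumen → Meridian: 41% × 85% × 40% = 13.94%.
Total: 16.4% + 13.94% = 30.34%.

30.34%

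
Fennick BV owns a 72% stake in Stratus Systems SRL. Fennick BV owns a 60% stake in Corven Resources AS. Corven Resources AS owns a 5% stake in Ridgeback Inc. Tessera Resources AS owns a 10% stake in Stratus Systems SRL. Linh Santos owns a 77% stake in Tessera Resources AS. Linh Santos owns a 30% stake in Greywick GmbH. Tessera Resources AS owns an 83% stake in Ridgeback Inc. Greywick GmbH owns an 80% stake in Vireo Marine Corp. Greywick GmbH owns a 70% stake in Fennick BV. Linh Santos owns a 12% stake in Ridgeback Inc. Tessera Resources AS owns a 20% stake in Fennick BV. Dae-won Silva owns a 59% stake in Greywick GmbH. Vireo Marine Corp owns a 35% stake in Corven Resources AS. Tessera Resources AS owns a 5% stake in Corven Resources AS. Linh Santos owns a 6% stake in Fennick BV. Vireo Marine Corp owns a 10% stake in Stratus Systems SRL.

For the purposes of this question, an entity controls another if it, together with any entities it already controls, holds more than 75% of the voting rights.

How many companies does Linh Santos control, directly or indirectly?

Linh holds 77% of Tessera, so Linh controls Tessera.
Tessera and Linh together hold 83% + 12% = 95% of Ridgeback, so Linh controls Ridgeback.
No other company's threshold is met.
Linh controls 2 companies.

2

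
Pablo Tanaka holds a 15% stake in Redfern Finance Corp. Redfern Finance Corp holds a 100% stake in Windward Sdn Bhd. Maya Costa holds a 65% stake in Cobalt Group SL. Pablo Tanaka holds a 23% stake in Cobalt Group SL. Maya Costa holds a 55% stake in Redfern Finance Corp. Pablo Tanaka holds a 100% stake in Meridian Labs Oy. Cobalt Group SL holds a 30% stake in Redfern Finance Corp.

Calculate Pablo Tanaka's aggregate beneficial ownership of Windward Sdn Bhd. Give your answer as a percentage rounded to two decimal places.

21.90%

Pablo reaches Windward along 2 paths.
Via Cobalt → Redfern: 23% × 30% × 100% = 6.9%.
Via Redfern: 15% × 100% = 15%.
Total: 6.9% + 15% = 21.9%.
Rounded: 21.90%.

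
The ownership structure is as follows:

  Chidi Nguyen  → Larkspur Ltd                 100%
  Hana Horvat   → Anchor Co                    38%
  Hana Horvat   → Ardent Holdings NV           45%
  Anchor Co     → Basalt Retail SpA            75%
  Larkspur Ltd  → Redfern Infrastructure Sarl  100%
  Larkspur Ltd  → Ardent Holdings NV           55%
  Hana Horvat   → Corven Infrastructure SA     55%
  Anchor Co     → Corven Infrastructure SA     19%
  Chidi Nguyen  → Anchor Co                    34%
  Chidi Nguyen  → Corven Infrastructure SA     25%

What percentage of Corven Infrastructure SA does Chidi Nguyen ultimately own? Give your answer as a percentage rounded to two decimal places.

Chidi reaches Corven along 2 paths.
Direct stake: 25% = 25%.
Via Anchor: 34% × 19% = 6.46%.
Total: 25% + 6.46% = 31.46%.

31.46%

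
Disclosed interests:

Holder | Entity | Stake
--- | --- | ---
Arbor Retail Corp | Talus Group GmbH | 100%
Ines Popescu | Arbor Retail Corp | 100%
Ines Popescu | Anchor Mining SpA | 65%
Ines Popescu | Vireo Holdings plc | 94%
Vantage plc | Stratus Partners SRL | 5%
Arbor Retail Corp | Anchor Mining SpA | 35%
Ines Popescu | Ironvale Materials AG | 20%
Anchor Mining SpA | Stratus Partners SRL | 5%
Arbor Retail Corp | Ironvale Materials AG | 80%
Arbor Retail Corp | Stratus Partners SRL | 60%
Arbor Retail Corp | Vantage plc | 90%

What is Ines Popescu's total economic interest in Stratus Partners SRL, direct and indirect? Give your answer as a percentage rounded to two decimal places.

69.50%

Ines reaches Stratus along 4 paths.
Via Arbor: 100% × 60% = 60%.
Via Arbor → Vantage: 100% × 90% × 5% = 4.5%.
Via Arbor → Anchor: 100% × 35% × 5% = 1.75%.
Via Anchor: 65% × 5% = 3.25%.
Total: 60% + 4.5% + 1.75% + 3.25% = 69.5%.
Rounded: 69.50%.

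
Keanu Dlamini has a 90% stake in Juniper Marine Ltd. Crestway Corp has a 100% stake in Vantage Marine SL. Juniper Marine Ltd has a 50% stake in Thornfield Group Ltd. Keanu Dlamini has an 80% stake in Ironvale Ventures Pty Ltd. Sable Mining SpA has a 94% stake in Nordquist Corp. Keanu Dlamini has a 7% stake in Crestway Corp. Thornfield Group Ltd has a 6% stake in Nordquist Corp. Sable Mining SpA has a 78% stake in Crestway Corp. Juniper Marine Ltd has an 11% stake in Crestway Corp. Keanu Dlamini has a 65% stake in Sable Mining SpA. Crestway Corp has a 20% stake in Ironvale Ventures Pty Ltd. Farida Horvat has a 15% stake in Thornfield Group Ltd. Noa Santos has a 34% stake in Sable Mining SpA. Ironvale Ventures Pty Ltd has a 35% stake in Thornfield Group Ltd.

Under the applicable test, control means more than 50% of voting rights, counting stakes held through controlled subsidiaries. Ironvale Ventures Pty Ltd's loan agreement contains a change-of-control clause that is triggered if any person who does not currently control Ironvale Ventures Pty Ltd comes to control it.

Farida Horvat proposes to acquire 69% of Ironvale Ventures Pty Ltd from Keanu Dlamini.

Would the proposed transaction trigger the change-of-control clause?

The purchase adds only to Farida's holdings (Keanu's stake shrinks), so Farida is the only person who could newly come to control Ironvale.
Farida's largest direct stake is 15% in Thornfield, which does not meet the threshold, so Farida controls no company.
Neither Farida nor any entity Farida controls holds any voting interest in Ironvale.
So before the transaction, Farida does not control Ironvale.
After the purchase, Farida holds 69% of Ironvale directly, and Keanu's stake falls to 11%.
Farida holds 69% of Ironvale, so Farida controls Ironvale.
Farida did not control Ironvale before and does after, so the clause is triggered.

Yes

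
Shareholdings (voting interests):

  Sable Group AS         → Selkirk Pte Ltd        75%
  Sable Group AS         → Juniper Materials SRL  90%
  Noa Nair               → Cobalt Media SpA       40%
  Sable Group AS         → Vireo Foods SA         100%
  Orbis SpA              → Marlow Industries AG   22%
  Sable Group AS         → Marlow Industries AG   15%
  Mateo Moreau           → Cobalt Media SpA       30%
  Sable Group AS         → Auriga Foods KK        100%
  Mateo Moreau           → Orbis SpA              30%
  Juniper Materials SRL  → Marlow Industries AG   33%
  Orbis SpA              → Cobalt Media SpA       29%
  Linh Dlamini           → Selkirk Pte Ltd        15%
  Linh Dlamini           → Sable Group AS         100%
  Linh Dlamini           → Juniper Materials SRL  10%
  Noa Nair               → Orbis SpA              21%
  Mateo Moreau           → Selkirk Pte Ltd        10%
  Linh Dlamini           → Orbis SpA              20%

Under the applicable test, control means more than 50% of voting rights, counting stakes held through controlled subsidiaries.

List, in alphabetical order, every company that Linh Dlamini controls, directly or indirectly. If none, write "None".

Linh holds 100% of Sable, so Linh controls Sable.
Sable and Linh together hold 90% + 10% = 100% of Juniper, so Linh controls Juniper.
Sable holds 100% of Auriga, so Linh controls Auriga.
Sable holds 100% of Vireo, so Linh controls Vireo.
Linh and Sable together hold 15% + 75% = 90% of Selkirk, so Linh controls Selkirk.
No other company's threshold is met.

Auriga Foods KK, Juniper Materials SRL, Sable Group AS, Selkirk Pte Ltd, Vireo Foods SA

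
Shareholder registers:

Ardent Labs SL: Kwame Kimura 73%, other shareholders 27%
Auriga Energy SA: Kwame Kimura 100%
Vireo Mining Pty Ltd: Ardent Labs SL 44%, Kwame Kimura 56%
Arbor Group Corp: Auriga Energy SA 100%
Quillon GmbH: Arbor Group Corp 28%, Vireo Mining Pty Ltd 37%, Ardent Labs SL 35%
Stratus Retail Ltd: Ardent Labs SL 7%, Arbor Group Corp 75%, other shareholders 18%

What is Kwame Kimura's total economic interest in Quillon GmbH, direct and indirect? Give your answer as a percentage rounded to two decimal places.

86.15%

Kwame reaches Quillon along 4 paths.
Via Auriga → Arbor: 100% × 100% × 28% = 28%.
Via Ardent → Vireo: 73% × 44% × 37% = 11.8844%.
Via Vireo: 56% × 37% = 20.72%.
Via Ardent: 73% × 35% = 25.55%.
Total: 28% + 11.8844% + 20.72% + 25.55% = 86.1544%.
Rounded: 86.15%.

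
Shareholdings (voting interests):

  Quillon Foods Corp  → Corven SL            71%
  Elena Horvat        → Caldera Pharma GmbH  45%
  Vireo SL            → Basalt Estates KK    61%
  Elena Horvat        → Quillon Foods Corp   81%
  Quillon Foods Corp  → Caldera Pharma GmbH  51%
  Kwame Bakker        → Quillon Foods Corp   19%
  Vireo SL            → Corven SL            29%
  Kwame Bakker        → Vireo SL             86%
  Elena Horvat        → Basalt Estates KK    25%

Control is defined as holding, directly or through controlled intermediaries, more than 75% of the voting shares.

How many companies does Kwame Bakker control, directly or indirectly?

1

Kwame holds 86% of Vireo, so Kwame controls Vireo.
No other company's threshold is met.
Kwame controls 1 company.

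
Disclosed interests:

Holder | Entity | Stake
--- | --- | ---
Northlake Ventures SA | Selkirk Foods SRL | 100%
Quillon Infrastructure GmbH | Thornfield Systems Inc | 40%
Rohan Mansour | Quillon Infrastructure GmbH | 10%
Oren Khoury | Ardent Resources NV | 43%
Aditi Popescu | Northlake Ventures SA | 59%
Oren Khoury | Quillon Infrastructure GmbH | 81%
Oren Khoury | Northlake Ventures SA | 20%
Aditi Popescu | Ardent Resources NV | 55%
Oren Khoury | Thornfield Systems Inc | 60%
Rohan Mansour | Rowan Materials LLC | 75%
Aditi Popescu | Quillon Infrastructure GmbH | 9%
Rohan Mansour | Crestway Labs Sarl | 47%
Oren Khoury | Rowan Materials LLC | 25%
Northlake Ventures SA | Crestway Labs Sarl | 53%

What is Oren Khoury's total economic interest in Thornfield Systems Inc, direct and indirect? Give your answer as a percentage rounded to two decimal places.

92.40%

Oren reaches Thornfield along 2 paths.
Direct stake: 60% = 60%.
Via Quillon: 81% × 40% = 32.4%.
Total: 60% + 32.4% = 92.4%.
Rounded: 92.40%.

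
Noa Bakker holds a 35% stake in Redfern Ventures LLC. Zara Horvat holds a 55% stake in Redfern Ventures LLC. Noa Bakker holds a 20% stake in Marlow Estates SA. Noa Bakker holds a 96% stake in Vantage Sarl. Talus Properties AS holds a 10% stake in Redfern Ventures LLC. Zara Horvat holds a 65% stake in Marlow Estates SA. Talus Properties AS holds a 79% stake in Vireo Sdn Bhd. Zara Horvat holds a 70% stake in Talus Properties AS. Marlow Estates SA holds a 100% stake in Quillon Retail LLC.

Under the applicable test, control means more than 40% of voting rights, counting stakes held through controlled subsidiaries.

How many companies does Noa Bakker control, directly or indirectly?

Noa holds 96% of Vantage, so Noa controls Vantage.
No other company's threshold is met.
Noa controls 1 company.

1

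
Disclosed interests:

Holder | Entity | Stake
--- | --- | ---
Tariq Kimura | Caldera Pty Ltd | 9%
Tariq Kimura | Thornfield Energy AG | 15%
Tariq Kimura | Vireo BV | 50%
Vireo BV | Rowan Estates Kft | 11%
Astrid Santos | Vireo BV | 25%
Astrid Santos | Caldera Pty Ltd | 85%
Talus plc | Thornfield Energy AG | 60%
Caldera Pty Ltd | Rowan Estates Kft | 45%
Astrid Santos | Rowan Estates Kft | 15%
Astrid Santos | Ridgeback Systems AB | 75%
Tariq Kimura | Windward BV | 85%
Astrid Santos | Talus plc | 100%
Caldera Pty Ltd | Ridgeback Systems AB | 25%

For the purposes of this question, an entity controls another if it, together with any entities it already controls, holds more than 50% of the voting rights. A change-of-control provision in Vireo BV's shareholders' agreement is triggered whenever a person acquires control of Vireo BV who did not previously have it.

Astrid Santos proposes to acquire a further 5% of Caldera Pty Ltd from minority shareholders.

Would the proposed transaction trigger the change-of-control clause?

No

The purchase changes only Astrid's holdings, so Astrid is the only person who could newly come to control Vireo.
Astrid holds 85% of Caldera, so Astrid controls Caldera.
Astrid holds 100% of Talus, so Astrid controls Talus.
Astrid and Caldera together hold 75% + 25% = 100% of Ridgeback, so Astrid controls Ridgeback.
Caldera and Astrid together hold 45% + 15% = 60% of Rowan, so Astrid controls Rowan.
Talus holds 60% of Thornfield, so Astrid controls Thornfield.
In Vireo, Astrid's side holds only 25%, not > 50%.
So before the transaction, Astrid does not control Vireo.
After the purchase, Astrid's direct stake in Caldera rises to 85% + 5% = 90%.
Astrid holds 90% of Caldera, so Astrid controls Caldera.
After the transaction, Astrid's side holds 25% of Vireo, not > 50%, so Astrid still does not control Vireo.
No new person acquires control, so the clause is not triggered.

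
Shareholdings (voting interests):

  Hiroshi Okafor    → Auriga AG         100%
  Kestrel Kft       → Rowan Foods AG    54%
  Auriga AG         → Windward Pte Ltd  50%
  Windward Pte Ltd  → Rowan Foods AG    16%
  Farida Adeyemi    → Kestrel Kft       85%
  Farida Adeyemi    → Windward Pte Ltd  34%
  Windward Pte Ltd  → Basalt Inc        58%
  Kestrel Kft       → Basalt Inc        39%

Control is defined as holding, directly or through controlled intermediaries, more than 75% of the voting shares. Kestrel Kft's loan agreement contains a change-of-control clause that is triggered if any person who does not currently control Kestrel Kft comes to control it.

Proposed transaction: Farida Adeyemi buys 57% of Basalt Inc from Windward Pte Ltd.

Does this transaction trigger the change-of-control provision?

The purchase adds only to Farida's holdings (Windward's stake shrinks), so Farida is the only person who could newly come to control Kestrel.
Farida holds 85% of Kestrel, so Farida controls Kestrel.
So Farida already controls Kestrel before the transaction.
After the purchase, Farida holds 57% of Basalt directly, and Windward's stake falls to 1%.
Farida controlled Kestrel already, so this is not a new person acquiring control; every other person's position is unchanged or reduced.
No new person acquires control, so the clause is not triggered.

No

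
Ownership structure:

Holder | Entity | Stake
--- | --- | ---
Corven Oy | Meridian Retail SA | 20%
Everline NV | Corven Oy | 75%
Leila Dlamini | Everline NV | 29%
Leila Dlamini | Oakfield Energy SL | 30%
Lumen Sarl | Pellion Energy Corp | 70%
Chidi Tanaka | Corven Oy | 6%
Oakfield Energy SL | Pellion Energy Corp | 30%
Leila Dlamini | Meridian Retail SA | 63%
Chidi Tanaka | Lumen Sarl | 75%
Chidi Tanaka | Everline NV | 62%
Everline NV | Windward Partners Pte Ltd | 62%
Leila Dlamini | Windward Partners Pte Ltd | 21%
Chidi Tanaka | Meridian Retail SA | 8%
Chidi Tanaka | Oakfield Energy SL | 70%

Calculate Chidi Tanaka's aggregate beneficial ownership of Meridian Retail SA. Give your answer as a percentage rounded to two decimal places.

Chidi reaches Meridian along 3 paths.
Via Corven: 6% × 20% = 1.2%.
Via Everline → Corven: 62% × 75% × 20% = 9.3%.
Direct stake: 8% = 8%.
Total: 1.2% + 9.3% + 8% = 18.5%.
Rounded: 18.50%.

18.50%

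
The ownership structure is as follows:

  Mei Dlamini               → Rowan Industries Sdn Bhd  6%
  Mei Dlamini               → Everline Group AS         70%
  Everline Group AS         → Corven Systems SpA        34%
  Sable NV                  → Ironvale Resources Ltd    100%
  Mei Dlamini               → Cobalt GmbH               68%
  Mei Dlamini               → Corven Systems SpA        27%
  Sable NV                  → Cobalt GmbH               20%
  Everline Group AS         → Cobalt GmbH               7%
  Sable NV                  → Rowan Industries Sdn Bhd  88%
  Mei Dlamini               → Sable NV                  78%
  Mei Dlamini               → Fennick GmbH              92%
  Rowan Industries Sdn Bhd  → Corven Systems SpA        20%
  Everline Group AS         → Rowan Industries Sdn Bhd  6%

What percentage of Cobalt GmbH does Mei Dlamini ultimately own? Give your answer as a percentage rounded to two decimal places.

88.50%

Mei reaches Cobalt along 3 paths.
Via Everline: 70% × 7% = 4.9%.
Via Sable: 78% × 20% = 15.6%.
Direct stake: 68% = 68%.
Total: 4.9% + 15.6% + 68% = 88.5%.
Rounded: 88.50%.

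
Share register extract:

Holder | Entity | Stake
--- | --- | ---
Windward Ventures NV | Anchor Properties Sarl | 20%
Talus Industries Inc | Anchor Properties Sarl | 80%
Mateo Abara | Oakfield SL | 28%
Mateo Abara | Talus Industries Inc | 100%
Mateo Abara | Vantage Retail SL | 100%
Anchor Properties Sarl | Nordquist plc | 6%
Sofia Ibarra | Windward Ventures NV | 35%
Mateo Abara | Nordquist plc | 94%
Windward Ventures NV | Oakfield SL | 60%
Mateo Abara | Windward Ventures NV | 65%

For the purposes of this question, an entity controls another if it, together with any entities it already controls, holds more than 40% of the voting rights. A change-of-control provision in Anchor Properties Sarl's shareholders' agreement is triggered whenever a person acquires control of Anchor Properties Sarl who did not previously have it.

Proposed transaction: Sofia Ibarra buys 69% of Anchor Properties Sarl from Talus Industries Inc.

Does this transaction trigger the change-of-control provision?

The purchase adds only to Sofia's holdings (Talus's stake shrinks), so Sofia is the only person who could newly come to control Anchor.
Sofia's largest direct stake is 35% in Windward, which does not meet the threshold, so Sofia controls no company.
Neither Sofia nor any entity Sofia controls holds any voting interest in Anchor.
So before the transaction, Sofia does not control Anchor.
After the purchase, Sofia holds 69% of Anchor directly, and Talus's stake falls to 11%.
Sofia holds 69% of Anchor, so Sofia controls Anchor.
Sofia did not control Anchor before and does after, so the clause is triggered.

Yes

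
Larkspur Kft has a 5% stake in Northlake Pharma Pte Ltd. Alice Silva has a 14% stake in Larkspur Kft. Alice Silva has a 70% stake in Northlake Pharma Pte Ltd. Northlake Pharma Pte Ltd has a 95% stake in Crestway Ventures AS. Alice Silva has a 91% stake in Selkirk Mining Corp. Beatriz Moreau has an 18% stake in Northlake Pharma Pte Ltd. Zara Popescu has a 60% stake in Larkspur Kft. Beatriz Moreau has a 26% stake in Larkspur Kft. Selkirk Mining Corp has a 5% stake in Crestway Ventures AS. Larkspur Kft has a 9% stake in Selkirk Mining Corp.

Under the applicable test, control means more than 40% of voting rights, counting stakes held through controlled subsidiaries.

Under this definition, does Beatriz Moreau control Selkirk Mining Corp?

No

Beatriz's largest direct stake is 26% in Larkspur, which does not meet the threshold, so Beatriz controls no company.
Neither Beatriz nor any entity Beatriz controls holds any voting interest in Selkirk.
So Beatriz does not control Selkirk.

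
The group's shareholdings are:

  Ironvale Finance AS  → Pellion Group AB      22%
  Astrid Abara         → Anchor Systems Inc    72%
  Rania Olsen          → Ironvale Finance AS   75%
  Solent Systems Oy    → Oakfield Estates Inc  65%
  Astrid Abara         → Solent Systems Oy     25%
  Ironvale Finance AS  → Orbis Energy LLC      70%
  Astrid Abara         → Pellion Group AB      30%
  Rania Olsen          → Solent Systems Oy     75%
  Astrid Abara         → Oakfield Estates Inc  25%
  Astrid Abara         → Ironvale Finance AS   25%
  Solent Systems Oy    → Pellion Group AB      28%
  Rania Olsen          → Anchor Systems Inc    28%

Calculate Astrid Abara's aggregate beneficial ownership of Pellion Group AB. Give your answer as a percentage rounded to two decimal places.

42.50%

Astrid reaches Pellion along 3 paths.
Direct stake: 30% = 30%.
Via Ironvale: 25% × 22% = 5.5%.
Via Solent: 25% × 28% = 7%.
Total: 30% + 5.5% + 7% = 42.5%.
Rounded: 42.50%.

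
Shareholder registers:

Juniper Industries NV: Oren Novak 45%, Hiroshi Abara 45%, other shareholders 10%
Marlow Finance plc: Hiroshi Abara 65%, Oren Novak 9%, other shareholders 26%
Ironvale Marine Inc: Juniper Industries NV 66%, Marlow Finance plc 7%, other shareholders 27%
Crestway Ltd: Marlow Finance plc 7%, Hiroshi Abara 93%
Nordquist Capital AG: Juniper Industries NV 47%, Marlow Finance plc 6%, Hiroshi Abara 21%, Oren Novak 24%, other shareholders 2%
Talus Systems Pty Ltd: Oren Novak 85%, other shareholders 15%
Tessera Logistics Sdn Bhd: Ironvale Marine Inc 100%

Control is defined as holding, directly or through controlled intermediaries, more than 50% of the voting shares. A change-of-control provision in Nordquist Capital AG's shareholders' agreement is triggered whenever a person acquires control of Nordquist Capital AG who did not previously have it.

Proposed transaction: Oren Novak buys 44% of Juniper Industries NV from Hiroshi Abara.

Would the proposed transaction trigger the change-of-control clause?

Yes

The purchase adds only to Oren's holdings (Hiroshi's stake shrinks), so Oren is the only person who could newly come to control Nordquist.
Oren holds 85% of Talus, so Oren controls Talus.
In Nordquist, Oren's side holds only 24%, not > 50%.
So before the transaction, Oren does not control Nordquist.
After the purchase, Oren's direct stake in Juniper rises to 45% + 44% = 89%, and Hiroshi's stake falls to 1%.
Oren holds 89% of Juniper, so Oren controls Juniper.
Juniper and Oren together hold 47% + 24% = 71% of Nordquist, so Oren controls Nordquist.
Oren did not control Nordquist before and does after, so the clause is triggered.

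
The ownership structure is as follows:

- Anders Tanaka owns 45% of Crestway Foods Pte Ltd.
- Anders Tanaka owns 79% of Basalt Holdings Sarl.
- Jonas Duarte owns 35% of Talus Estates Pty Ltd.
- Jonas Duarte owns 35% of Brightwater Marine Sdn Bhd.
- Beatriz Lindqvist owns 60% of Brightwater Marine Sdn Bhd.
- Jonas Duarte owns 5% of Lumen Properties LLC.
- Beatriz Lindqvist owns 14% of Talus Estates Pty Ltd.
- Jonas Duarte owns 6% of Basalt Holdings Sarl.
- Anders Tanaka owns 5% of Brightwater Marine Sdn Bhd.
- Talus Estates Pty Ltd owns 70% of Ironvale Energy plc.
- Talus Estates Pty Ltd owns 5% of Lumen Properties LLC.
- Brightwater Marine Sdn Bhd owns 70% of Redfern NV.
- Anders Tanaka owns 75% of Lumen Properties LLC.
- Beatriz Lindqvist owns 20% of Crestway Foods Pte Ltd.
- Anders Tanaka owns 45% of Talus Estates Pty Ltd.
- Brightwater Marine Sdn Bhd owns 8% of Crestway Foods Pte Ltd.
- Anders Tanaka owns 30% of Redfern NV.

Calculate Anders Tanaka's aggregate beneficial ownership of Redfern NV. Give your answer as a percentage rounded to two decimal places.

Anders reaches Redfern along 2 paths.
Via Brightwater: 5% × 70% = 3.5%.
Direct stake: 30% = 30%.
Total: 3.5% + 30% = 33.5%.
Rounded: 33.50%.

33.50%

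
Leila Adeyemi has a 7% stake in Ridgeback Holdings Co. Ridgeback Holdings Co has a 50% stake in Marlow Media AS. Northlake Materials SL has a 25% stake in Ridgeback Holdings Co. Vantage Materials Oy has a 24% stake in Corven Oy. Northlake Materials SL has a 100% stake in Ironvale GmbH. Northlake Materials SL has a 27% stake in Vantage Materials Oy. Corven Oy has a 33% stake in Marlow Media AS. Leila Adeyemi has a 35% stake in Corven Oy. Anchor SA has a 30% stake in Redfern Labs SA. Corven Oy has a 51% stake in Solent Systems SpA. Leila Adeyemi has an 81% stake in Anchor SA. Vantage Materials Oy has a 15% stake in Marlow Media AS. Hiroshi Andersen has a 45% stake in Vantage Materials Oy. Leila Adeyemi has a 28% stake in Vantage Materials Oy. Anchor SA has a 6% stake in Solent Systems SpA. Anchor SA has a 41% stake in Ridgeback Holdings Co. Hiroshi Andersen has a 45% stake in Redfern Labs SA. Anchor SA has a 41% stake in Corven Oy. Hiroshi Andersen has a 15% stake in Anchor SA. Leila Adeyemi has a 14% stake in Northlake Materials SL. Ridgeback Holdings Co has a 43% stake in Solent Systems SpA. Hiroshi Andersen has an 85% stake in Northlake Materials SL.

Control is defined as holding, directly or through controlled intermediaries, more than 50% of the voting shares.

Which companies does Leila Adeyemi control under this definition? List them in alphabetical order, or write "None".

Anchor SA, Corven Oy, Solent Systems SpA

Leila holds 81% of Anchor, so Leila controls Anchor.
Anchor and Leila together hold 41% + 35% = 76% of Corven, so Leila controls Corven.
Anchor and Corven together hold 6% + 51% = 57% of Solent, so Leila controls Solent.
No other company's threshold is met.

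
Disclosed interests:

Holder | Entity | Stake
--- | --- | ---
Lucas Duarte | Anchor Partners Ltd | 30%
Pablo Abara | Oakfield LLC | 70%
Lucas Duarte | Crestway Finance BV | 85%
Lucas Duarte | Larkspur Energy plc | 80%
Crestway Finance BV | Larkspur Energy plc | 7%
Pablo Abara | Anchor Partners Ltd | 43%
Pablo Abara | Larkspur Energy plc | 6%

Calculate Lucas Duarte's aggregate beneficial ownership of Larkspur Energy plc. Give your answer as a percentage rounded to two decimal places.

Lucas reaches Larkspur along 2 paths.
Direct stake: 80% = 80%.
Via Crestway: 85% × 7% = 5.95%.
Total: 80% + 5.95% = 85.95%.

85.95%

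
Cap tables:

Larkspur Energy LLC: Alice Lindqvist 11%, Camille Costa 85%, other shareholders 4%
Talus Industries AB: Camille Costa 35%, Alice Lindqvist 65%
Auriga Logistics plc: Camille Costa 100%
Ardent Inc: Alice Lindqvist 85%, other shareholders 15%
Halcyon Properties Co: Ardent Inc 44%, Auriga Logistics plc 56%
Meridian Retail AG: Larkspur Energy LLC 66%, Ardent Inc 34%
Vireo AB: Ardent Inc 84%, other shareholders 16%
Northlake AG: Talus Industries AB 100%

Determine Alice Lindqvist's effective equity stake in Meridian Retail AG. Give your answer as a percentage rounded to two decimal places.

Alice reaches Meridian along 2 paths.
Via Larkspur: 11% × 66% = 7.26%.
Via Ardent: 85% × 34% = 28.9%.
Total: 7.26% + 28.9% = 36.16%.

36.16%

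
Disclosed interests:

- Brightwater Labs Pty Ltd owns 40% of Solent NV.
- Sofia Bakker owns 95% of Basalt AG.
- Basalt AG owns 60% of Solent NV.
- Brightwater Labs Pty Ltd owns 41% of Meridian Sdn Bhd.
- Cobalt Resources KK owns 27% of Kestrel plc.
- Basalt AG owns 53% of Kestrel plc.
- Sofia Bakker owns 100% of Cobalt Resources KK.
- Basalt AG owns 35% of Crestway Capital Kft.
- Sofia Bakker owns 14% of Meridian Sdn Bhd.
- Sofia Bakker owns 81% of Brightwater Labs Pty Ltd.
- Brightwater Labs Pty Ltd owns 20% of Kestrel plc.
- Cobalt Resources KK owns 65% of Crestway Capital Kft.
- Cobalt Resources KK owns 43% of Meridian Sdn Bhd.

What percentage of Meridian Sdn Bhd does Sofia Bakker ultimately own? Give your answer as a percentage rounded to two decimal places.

90.21%

Sofia reaches Meridian along 3 paths.
Via Brightwater: 81% × 41% = 33.21%.
Via Cobalt: 100% × 43% = 43%.
Direct stake: 14% = 14%.
Total: 33.21% + 43% + 14% = 90.21%.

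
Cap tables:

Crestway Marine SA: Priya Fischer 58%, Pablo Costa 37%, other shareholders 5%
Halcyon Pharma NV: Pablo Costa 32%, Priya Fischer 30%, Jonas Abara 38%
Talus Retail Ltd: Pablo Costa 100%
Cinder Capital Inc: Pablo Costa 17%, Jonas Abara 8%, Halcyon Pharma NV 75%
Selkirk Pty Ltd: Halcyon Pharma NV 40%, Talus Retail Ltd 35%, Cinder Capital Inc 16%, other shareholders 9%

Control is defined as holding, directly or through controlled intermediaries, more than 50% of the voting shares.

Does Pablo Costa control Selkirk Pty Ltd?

No

Pablo holds 100% of Talus, so Pablo controls Talus.
In Selkirk, Pablo's side holds only 35%, not > 50%.
So Pablo does not control Selkirk.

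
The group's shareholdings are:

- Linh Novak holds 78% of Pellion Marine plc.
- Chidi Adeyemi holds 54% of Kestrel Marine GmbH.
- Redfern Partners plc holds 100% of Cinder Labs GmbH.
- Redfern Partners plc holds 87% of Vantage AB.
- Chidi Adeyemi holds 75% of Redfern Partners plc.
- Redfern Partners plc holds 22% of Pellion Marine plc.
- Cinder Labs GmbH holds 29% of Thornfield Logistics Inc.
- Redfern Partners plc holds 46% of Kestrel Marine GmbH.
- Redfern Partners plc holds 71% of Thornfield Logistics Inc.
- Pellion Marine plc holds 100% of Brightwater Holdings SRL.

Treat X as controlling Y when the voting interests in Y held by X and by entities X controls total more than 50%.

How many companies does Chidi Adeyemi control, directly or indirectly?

Chidi holds 75% of Redfern, so Chidi controls Redfern.
Chidi and Redfern together hold 54% + 46% = 100% of Kestrel, so Chidi controls Kestrel.
Redfern holds 87% of Vantage, so Chidi controls Vantage.
Redfern holds 100% of Cinder, so Chidi controls Cinder.
Cinder and Redfern together hold 29% + 71% = 100% of Thornfield, so Chidi controls Thornfield.
No other company's threshold is met.
Chidi controls 5 companies.

5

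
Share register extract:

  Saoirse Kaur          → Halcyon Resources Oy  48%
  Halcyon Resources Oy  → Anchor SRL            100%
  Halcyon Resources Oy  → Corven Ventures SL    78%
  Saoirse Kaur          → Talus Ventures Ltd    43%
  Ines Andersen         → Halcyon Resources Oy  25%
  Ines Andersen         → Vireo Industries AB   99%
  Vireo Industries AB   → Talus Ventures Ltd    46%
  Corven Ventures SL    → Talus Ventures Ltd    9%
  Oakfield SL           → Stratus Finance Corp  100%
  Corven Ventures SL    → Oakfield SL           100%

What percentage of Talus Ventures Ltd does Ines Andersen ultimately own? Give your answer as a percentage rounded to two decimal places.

47.30%

Ines reaches Talus along 2 paths.
Via Vireo: 99% × 46% = 45.54%.
Via Halcyon → Corven: 25% × 78% × 9% = 1.755%.
Total: 45.54% + 1.755% = 47.295%.
Rounded: 47.30%.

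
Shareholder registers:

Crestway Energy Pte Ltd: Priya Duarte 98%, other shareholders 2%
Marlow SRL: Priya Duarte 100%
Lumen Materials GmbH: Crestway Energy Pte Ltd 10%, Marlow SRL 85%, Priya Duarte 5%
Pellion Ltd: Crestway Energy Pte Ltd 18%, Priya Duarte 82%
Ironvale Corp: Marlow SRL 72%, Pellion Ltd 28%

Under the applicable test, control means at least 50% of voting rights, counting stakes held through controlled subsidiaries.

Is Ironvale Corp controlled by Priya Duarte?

Priya holds 100% of Marlow, so Priya controls Marlow.
Priya holds 98% of Crestway, so Priya controls Crestway.
Crestway and Priya together hold 18% + 82% = 100% of Pellion, so Priya controls Pellion.
Marlow and Pellion together hold 72% + 28% = 100% of Ironvale, so Priya controls Ironvale.

Yes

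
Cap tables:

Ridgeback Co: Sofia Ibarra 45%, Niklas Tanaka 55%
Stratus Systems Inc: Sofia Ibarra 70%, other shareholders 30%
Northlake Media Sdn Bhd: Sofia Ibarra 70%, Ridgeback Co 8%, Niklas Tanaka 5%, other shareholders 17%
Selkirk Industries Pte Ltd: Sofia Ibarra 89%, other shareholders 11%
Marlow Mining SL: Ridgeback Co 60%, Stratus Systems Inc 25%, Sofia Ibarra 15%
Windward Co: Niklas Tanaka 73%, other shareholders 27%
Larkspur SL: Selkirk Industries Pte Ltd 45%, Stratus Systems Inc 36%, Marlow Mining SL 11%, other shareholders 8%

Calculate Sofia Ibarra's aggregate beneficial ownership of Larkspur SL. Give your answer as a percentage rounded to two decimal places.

71.80%

Sofia reaches Larkspur along 5 paths.
Via Selkirk: 89% × 45% = 40.05%.
Via Stratus: 70% × 36% = 25.2%.
Via Ridgeback → Marlow: 45% × 60% × 11% = 2.97%.
Via Stratus → Marlow: 70% × 25% × 11% = 1.925%.
Via Marlow: 15% × 11% = 1.65%.
Total: 40.05% + 25.2% + 2.97% + 1.925% + 1.65% = 71.795%.
Rounded: 71.80%.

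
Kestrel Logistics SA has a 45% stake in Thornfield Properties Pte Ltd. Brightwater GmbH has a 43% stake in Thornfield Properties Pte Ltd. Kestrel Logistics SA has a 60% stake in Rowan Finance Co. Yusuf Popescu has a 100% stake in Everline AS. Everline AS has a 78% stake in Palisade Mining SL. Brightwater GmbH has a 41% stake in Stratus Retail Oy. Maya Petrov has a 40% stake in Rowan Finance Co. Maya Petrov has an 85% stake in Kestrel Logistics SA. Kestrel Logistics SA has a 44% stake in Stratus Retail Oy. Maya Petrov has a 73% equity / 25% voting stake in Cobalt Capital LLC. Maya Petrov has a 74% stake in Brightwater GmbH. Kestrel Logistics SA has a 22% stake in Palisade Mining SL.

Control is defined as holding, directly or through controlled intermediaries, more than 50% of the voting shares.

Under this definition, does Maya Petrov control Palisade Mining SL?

Maya holds 85% of Kestrel, so Maya controls Kestrel.
Maya holds 74% of Brightwater, so Maya controls Brightwater.
Kestrel and Brightwater together hold 44% + 41% = 85% of Stratus, so Maya controls Stratus.
Maya and Kestrel together hold 40% + 60% = 100% of Rowan, so Maya controls Rowan.
Kestrel and Brightwater together hold 45% + 43% = 88% of Thornfield, so Maya controls Thornfield.
In Palisade, Maya's side holds only 22%, not > 50%.
So Maya does not control Palisade.

No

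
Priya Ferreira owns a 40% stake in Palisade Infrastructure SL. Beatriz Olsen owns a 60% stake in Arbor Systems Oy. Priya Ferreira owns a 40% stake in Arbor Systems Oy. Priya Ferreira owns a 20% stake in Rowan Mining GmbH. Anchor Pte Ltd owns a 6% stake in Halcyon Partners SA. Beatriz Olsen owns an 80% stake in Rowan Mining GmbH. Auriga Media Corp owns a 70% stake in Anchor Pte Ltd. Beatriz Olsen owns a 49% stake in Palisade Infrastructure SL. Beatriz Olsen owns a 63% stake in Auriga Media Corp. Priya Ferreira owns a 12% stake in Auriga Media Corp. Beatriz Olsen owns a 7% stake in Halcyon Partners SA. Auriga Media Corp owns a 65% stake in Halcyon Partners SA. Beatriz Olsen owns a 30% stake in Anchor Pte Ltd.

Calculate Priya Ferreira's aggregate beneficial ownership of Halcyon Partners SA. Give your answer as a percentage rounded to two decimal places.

8.30%

Priya reaches Halcyon along 2 paths.
Via Auriga → Anchor: 12% × 70% × 6% = 0.504%.
Via Auriga: 12% × 65% = 7.8%.
Total: 0.504% + 7.8% = 8.304%.
Rounded: 8.30%.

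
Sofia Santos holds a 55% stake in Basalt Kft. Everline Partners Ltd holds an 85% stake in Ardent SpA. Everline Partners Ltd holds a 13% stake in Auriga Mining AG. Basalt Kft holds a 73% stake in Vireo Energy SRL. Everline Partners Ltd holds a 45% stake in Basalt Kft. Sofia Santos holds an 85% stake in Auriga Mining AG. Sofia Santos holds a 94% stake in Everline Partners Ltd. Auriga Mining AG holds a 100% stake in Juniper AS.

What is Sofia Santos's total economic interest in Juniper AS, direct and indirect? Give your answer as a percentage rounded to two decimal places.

97.22%

Sofia reaches Juniper along 2 paths.
Via Everline → Auriga: 94% × 13% × 100% = 12.22%.
Via Auriga: 85% × 100% = 85%.
Total: 12.22% + 85% = 97.22%.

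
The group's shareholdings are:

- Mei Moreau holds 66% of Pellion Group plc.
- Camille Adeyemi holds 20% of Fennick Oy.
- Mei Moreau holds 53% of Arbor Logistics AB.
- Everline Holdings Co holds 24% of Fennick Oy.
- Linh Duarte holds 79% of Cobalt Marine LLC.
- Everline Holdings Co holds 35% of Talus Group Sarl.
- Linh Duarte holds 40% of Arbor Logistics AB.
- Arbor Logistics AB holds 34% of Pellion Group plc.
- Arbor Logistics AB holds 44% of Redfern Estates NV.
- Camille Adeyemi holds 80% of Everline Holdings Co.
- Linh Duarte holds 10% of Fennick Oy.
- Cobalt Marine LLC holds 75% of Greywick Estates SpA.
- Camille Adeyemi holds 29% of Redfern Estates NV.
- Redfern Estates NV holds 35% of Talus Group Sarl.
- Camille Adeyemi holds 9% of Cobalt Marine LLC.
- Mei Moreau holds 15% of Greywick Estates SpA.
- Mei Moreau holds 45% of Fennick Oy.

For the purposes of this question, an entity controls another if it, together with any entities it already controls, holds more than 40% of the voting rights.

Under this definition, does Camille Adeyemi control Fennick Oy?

Yes

Camille holds 80% of Everline, so Camille controls Everline.
Camille and Everline together hold 20% + 24% = 44% of Fennick, so Camille controls Fennick.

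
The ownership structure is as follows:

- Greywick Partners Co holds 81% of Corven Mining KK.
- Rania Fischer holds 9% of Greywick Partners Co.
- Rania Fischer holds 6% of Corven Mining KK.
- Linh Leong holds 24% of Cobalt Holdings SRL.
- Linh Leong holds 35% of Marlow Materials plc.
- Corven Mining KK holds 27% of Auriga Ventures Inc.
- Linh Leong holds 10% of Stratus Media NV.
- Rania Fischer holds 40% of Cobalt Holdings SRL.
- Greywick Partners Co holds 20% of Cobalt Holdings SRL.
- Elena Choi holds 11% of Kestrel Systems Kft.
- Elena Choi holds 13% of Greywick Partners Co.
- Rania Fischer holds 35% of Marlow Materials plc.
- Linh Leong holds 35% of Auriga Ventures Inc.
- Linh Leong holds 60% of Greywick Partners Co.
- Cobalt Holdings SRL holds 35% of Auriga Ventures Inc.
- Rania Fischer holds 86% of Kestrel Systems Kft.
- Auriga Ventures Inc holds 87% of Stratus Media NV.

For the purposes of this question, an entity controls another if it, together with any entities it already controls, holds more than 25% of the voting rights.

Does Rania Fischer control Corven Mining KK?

Rania holds 35% of Marlow, so Rania controls Marlow.
Rania holds 40% of Cobalt, so Rania controls Cobalt.
Rania holds 86% of Kestrel, so Rania controls Kestrel.
Cobalt holds 35% of Auriga, so Rania controls Auriga.
Auriga holds 87% of Stratus, so Rania controls Stratus.
In Corven, Rania's side holds only 6%, not > 25%.
So Rania does not control Corven.

No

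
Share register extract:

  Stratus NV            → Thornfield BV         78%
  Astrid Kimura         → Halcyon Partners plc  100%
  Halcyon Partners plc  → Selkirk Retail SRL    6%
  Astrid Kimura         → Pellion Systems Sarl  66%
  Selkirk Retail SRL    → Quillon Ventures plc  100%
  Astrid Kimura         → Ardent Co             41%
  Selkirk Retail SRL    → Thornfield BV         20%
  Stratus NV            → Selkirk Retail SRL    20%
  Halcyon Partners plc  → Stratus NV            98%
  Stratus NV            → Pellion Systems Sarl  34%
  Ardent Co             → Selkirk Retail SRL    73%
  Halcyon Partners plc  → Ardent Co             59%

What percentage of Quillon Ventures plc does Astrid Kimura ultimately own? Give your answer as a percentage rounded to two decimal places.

98.60%

Astrid reaches Quillon along 4 paths.
Via Halcyon → Selkirk: 100% × 6% × 100% = 6%.
Via Halcyon → Stratus → Selkirk: 100% × 98% × 20% × 100% = 19.6%.
Via Halcyon → Ardent → Selkirk: 100% × 59% × 73% × 100% = 43.07%.
Via Ardent → Selkirk: 41% × 73% × 100% = 29.93%.
Total: 6% + 19.6% + 43.07% + 29.93% = 98.6%.
Rounded: 98.60%.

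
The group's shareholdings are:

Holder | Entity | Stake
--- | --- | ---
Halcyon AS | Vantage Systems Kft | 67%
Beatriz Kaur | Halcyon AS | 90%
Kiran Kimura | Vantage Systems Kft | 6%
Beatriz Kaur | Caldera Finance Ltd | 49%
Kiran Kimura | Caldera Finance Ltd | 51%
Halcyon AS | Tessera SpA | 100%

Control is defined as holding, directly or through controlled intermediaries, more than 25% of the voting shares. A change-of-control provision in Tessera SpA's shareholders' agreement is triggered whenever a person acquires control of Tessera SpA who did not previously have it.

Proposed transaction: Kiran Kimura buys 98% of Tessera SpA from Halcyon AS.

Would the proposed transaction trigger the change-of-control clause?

The purchase adds only to Kiran's holdings (Halcyon's stake shrinks), so Kiran is the only person who could newly come to control Tessera.
Kiran holds 51% of Caldera, so Kiran controls Caldera.
Neither Kiran nor any entity Kiran controls holds any voting interest in Tessera.
So before the transaction, Kiran does not control Tessera.
After the purchase, Kiran holds 98% of Tessera directly, and Halcyon's stake falls to 2%.
Kiran holds 98% of Tessera, so Kiran controls Tessera.
Kiran did not control Tessera before and does after, so the clause is triggered.

Yes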